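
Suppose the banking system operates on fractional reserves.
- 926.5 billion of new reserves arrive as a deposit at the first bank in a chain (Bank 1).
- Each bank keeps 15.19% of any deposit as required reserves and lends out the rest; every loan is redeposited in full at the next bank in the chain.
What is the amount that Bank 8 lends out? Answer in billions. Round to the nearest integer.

248 billion

Each bank lends a fraction (1 − rr) = 0.8481 of the deposit it receives, so Bank 8 receives 926.5·0.8481^7 and lends 926.5·0.8481^8 ≈ 247.9830 billion.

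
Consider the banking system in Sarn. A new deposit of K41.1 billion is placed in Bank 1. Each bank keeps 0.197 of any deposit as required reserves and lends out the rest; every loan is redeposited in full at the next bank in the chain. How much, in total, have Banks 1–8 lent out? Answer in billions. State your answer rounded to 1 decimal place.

K138.6 billion

Bank i lends (1 − rr)^i of the original deposit: Bank 1 lends 41.1·0.8030 = 33.0033, Bank 2 lends 41.1·0.8030² ≈ 26.5016, and so on.
Summing a geometric series: total = 41.1·[0.8030·(1 − 0.8030^8) / (1 − 0.8030)] ≈ 138.5683 billion.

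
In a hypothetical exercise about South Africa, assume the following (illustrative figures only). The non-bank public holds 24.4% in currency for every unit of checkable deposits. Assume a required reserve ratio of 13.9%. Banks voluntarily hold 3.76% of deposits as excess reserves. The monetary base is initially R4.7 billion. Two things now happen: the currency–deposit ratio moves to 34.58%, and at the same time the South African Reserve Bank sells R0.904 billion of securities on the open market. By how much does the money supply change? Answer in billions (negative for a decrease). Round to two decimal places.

-4.12 billion

Before: m₁ = (1 + 0.244) / (0.139 + 0.0376 + 0.244) ≈ 2.9577, MB₁ = 4.7, so M₁ = 2.9577 × 4.7 ≈ 13.9012 billion.
After: m₂ = (1 + 0.3458) / (0.139 + 0.0376 + 0.3458) ≈ 2.5762, MB₂ = 4.7 − 0.904 = 3.796, so M₂ = 2.5762 × 3.796 ≈ 9.7793 billion.
ΔM = M₂ − M₁ = 9.7793 − 13.9012 = -4.1219 billion.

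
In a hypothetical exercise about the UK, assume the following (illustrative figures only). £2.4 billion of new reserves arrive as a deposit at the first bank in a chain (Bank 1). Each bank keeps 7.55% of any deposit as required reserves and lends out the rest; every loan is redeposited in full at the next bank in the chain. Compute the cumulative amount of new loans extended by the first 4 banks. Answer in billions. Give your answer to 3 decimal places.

£7.920 billion

Bank i lends (1 − rr)^i of the original deposit: Bank 1 lends 2.4·0.9245 = 2.2188, Bank 2 lends 2.4·0.9245² ≈ 2.0513, and so on.
Summing a geometric series: total = 2.4·[0.9245·(1 − 0.9245^4) / (1 − 0.9245)] ≈ 7.9197 billion.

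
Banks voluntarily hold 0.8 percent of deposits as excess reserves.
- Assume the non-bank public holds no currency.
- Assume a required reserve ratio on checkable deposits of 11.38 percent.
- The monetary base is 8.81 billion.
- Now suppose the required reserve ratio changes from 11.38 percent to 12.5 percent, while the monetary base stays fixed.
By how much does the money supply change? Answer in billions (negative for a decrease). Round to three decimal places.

Initially m₁ = 1 / (0.1138 + 0.008) ≈ 8.21018, so M₁ = 8.21018 × 8.81 ≈ 72.3317 billion.
After the change m₂ = 1 / (0.125 + 0.008) ≈ 7.51880, so M₂ = 7.51880 × 8.81 ≈ 66.2406 billion.
ΔM = M₂ − M₁ = 66.2406 − 72.3317 = -6.0911 billion.

-6.091 billion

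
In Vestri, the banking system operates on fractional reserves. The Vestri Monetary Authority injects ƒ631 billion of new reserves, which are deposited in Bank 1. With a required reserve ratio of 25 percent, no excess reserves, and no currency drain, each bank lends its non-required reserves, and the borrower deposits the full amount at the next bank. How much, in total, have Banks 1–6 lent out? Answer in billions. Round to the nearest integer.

Bank i lends (1 − rr)^i of the original deposit: Bank 1 lends 631·0.7500 = 473.2500, Bank 2 lends 631·0.7500² = 354.9375, and so on.
Summing a geometric series: total = 631·[0.7500·(1 − 0.7500^6) / (1 − 0.7500)] ≈ 1556.0867 billion.

ƒ1556 billion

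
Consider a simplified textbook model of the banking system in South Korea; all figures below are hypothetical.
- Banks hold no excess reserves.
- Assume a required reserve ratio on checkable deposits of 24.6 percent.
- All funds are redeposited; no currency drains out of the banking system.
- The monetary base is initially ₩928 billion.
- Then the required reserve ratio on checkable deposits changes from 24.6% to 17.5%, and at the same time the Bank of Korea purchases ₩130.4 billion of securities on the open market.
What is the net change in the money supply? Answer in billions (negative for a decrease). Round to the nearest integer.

Before: m₁ = 1 / (0.246) ≈ 4.06504, MB₁ = 928, so M₁ = 4.06504 × 928 ≈ 3772.3571 billion.
After: m₂ = 1 / (0.175) ≈ 5.71429, MB₂ = 928 + 130.4 = 1058.4, so M₂ = 5.71429 × 1058.4 ≈ 6048.0045 billion.
ΔM = M₂ − M₁ = 6048.0045 − 3772.3571 = 2275.6474 billion.

₩2276 billion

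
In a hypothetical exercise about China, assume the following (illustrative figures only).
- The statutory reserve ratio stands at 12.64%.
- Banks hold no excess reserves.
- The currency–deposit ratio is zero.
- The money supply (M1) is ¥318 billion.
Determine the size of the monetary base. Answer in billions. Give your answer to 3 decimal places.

With no currency drain and no excess reserves, the money multiplier is m = 1/rr = 1/0.1264 ≈ 7.9113924.
The monetary base is MB = M / m = 318 / 7.9113924 ≈ 40.1952 billion.

¥40.195 billion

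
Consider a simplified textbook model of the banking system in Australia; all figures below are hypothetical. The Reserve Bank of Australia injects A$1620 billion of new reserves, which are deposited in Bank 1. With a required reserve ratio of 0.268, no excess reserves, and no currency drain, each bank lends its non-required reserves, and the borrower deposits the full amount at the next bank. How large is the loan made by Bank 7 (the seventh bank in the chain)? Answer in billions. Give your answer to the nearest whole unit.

Each bank lends a fraction (1 − rr) = 0.7320 of the deposit it receives, so Bank 7 receives 1620·0.7320^6 and lends 1620·0.7320^7 ≈ 182.4285 billion.

A$182 billion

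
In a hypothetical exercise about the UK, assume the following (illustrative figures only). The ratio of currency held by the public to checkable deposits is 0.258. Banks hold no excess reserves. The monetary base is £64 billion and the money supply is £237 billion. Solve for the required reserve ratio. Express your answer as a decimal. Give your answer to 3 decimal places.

0.082

Using m = M/MB = 237/64 = 3.703125. Since m = (1 + c)/(c + rr + e), the denominator satisfies c + rr + e = (1 + c)/m = (1 + 0.258) / 3.703125 ≈ 0.339713.
With c = 0.258 and e = 0, the required reserve ratio is 0.339713 − 0.258 − 0 = 0.081713.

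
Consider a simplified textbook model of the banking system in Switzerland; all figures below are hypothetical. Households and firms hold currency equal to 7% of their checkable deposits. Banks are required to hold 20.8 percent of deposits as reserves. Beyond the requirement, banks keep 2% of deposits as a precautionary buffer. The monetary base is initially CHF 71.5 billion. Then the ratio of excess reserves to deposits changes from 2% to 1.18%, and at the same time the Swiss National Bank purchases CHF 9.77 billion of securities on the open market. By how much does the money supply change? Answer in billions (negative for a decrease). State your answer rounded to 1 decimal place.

CHF 43.3 billion

Before: m₁ = (1 + 0.07) / (0.208 + 0.02 + 0.07) ≈ 3.5906, MB₁ = 71.5, so M₁ = 3.5906 × 71.5 = 256.7279 billion.
After: m₂ = (1 + 0.07) / (0.208 + 0.0118 + 0.07) ≈ 3.6922, MB₂ = 71.5 + 9.77 = 81.27, so M₂ = 3.6922 × 81.27 ≈ 300.0651 billion.
ΔM = M₂ − M₁ = 300.0651 − 256.7279 = 43.3372 billion.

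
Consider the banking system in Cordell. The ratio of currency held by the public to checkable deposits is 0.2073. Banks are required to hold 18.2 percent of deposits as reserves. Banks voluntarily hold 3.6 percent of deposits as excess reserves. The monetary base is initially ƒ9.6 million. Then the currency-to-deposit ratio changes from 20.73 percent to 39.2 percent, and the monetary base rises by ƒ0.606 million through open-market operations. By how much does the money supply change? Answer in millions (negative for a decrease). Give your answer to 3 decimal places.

-3.962 million

Before: m₁ = (1 + 0.2073) / (0.182 + 0.036 + 0.2073) ≈ 2.838702, MB₁ = 9.6, so M₁ = 2.838702 × 9.6 ≈ 27.2515 million.
After: m₂ = (1 + 0.392) / (0.182 + 0.036 + 0.392) ≈ 2.281967, MB₂ = 9.6 + 0.606 = 10.206, so M₂ = 2.281967 × 10.206 ≈ 23.2898 million.
ΔM = M₂ − M₁ = 23.2898 − 27.2515 = -3.9617 million.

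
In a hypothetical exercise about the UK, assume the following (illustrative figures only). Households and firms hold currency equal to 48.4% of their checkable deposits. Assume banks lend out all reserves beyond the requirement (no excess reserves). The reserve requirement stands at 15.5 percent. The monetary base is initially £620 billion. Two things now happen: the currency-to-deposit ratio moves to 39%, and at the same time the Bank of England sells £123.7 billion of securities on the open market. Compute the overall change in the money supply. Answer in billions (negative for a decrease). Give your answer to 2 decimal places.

Before: m₁ = (1 + 0.484) / (0.155 + 0.484) ≈ 2.322379, MB₁ = 620, so M₁ = 2.322379 × 620 ≈ 1439.875 billion.
After: m₂ = (1 + 0.39) / (0.155 + 0.39) ≈ 2.550459, MB₂ = 620 − 123.7 = 496.3, so M₂ = 2.550459 × 496.3 ≈ 1265.7928 billion.
ΔM = M₂ − M₁ = 1265.7928 − 1439.875 = -174.0822 billion.

-174.08 billion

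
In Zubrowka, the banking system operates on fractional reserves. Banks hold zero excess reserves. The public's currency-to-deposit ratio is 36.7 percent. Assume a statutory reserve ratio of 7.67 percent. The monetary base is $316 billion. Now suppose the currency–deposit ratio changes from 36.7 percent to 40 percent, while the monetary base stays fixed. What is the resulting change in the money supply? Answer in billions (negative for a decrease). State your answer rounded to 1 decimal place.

-45.5 billion

Initially m₁ = (1 + 0.367) / (0.0767 + 0.367) ≈ 3.08091, so M₁ = 3.08091 × 316 ≈ 973.5676 billion.
After the change m₂ = (1 + 0.4) / (0.0767 + 0.4) ≈ 2.93686, so M₂ = 2.93686 × 316 ≈ 928.0478 billion.
ΔM = M₂ − M₁ = 928.0478 − 973.5676 = -45.5198 billion.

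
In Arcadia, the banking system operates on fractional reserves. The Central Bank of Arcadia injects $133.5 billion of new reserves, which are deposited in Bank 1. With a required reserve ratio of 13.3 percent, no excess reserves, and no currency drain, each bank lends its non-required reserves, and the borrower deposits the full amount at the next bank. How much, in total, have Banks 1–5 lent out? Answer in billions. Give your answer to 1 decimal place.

$443.9 billion

Bank i lends (1 − rr)^i of the original deposit: Bank 1 lends 133.5·0.8670 = 115.7445, Bank 2 lends 133.5·0.8670² ≈ 100.3505, and so on.
Summing a geometric series: total = 133.5·[0.8670·(1 − 0.8670^5) / (1 − 0.8670)] ≈ 443.9311 billion.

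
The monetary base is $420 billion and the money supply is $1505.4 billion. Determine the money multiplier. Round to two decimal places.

The money multiplier is m = M / MB = 1505.4 / 420 ≈ 3.58429.

3.58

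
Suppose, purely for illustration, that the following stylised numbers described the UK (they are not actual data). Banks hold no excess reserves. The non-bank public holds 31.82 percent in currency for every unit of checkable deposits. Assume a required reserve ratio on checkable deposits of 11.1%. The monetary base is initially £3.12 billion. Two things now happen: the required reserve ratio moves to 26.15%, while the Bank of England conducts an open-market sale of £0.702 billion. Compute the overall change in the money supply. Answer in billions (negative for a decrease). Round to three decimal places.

-4.084 billion

Before: m₁ = (1 + 0.3182) / (0.111 + 0.3182) ≈ 3.07130, MB₁ = 3.12, so M₁ = 3.07130 × 3.12 ≈ 9.5825 billion.
After: m₂ = (1 + 0.3182) / (0.2615 + 0.3182) ≈ 2.27393, MB₂ = 3.12 − 0.702 = 2.418, so M₂ = 2.27393 × 2.418 ≈ 5.4984 billion.
ΔM = M₂ − M₁ = 5.4984 − 9.5825 = -4.0841 billion.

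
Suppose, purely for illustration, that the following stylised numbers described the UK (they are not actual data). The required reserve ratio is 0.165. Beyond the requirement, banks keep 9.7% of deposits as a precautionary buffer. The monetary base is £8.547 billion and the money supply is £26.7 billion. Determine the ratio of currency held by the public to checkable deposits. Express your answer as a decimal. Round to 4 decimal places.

0.0855

Using m = M/MB = 26.7/8.547 ≈ 3.123903. From m = (1 + c)/(c + rr + e), rearranging gives 1 + c = m·(c + rr + e), so c·(1 − m) = m·(rr + e) − 1.
Hence c = [m·(rr + e) − 1]/(1 − m) = [3.123903 × (0.165 + 0.097) − 1] / (1 − 3.123903) ≈ 0.085473.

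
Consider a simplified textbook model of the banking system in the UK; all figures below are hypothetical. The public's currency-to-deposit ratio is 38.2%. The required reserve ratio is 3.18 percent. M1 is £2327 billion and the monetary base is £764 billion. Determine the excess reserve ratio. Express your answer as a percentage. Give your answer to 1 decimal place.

4.0%

Using m = M/MB = 2327/764 ≈ 3.045812. Since m = (1 + c)/(c + rr + e), the denominator satisfies c + rr + e = (1 + c)/m = (1 + 0.382) / 3.045812 ≈ 0.453738.
With c = 0.382 and rr = 0.0318, the excess reserve ratio is 0.453738 − 0.382 − 0.0318 = 0.039938.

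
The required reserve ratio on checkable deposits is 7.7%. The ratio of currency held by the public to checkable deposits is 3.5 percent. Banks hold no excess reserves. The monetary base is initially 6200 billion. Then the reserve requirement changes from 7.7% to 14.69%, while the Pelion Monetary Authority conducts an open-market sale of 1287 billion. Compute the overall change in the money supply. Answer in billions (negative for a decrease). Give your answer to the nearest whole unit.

-29340 billion

Before: m₁ = (1 + 0.035) / (0.077 + 0.035) ≈ 9.24107, MB₁ = 6200, so M₁ = 9.24107 × 6200 = 57294.634 billion.
After: m₂ = (1 + 0.035) / (0.1469 + 0.035) ≈ 5.68994, MB₂ = 6200 − 1287 = 4913, so M₂ = 5.68994 × 4913 ≈ 27954.6752 billion.
ΔM = M₂ − M₁ = 27954.6752 − 57294.634 = -29339.9588 billion.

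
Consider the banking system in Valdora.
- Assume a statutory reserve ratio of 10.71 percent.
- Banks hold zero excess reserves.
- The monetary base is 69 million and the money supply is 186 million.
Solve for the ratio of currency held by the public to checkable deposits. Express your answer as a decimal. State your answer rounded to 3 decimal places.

Using m = M/MB = 186/69 ≈ 2.695652. From m = (1 + c)/(c + rr + e), rearranging gives 1 + c = m·(c + rr + e), so c·(1 − m) = m·(rr + e) − 1.
Hence c = [m·(rr + e) − 1]/(1 − m) = [2.695652 × (0.1071 + 0) − 1] / (1 − 2.695652) ≈ 0.419482.

0.419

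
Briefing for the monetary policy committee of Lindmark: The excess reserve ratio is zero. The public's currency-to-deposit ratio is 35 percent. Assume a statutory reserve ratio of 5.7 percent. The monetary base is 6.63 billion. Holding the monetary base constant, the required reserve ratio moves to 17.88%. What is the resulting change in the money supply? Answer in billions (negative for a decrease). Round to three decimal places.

-5.065 billion

Initially m₁ = (1 + 0.35) / (0.057 + 0.35) ≈ 3.31695, so M₁ = 3.31695 × 6.63 ≈ 21.9914 billion.
After the change m₂ = (1 + 0.35) / (0.1788 + 0.35) ≈ 2.55295, so M₂ = 2.55295 × 6.63 ≈ 16.9261 billion.
ΔM = M₂ − M₁ = 16.9261 − 21.9914 = -5.0653 billion.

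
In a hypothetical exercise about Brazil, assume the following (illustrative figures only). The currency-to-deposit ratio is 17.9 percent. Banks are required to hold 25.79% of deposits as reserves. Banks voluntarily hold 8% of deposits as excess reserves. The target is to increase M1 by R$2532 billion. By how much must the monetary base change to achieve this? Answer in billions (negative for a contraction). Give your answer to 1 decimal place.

The money multiplier is m = (1 + c) / (rr + e + c) = (1 + 0.179) / (0.2579 + 0.08 + 0.179) ≈ 2.280905.
ΔMB = ΔM / m = (+2532) / 2.280905 ≈ 1110.0857 billion.

R$1110.1 billion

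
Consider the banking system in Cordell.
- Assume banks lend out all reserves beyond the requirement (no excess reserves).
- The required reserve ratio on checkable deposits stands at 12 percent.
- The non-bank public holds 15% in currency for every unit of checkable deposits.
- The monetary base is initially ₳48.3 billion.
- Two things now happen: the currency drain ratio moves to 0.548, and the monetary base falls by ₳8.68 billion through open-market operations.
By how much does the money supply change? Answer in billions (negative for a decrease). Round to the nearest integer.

-114 billion

Before: m₁ = (1 + 0.15) / (0.12 + 0.15) ≈ 4.2593, MB₁ = 48.3, so M₁ = 4.2593 × 48.3 ≈ 205.7242 billion.
After: m₂ = (1 + 0.548) / (0.12 + 0.548) ≈ 2.3174, MB₂ = 48.3 − 8.68 = 39.62, so M₂ = 2.3174 × 39.62 ≈ 91.8154 billion.
ΔM = M₂ − M₁ = 91.8154 − 205.7242 = -113.9088 billion.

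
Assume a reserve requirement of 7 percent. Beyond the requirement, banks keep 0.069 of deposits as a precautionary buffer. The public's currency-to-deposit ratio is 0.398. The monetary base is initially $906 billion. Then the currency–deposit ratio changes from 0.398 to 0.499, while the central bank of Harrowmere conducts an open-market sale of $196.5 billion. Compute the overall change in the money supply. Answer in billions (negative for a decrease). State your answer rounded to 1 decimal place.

-691.6 billion

Before: m₁ = (1 + 0.398) / (0.07 + 0.069 + 0.398) ≈ 2.60335, MB₁ = 906, so M₁ = 2.60335 × 906 = 2358.6351 billion.
After: m₂ = (1 + 0.499) / (0.07 + 0.069 + 0.499) ≈ 2.34953, MB₂ = 906 − 196.5 = 709.5, so M₂ = 2.34953 × 709.5 ≈ 1666.9915 billion.
ΔM = M₂ − M₁ = 1666.9915 − 2358.6351 = -691.6436 billion.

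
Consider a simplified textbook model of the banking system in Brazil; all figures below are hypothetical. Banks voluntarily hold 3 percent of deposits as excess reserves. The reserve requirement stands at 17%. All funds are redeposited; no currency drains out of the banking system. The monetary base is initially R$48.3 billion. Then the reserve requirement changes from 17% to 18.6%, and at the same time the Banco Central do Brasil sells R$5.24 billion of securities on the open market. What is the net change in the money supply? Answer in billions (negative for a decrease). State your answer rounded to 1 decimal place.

Before: m₁ = 1 / (0.17 + 0.03) = 5, MB₁ = 48.3, so M₁ = 5 × 48.3 = 241.5 billion.
After: m₂ = 1 / (0.186 + 0.03) ≈ 4.6296, MB₂ = 48.3 − 5.24 = 43.06, so M₂ = 4.6296 × 43.06 ≈ 199.3506 billion.
ΔM = M₂ − M₁ = 199.3506 − 241.5 = -42.1494 billion.

-42.1 billion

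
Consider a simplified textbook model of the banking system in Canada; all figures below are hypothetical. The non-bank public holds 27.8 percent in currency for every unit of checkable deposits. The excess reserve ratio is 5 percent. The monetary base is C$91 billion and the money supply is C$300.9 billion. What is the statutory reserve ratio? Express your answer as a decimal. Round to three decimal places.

0.059

Using m = M/MB = 300.9/91 ≈ 3.306593. Since m = (1 + c)/(c + rr + e), the denominator satisfies c + rr + e = (1 + c)/m = (1 + 0.278) / 3.306593 ≈ 0.386501.
With c = 0.278 and e = 0.05, the statutory reserve ratio is 0.386501 − 0.278 − 0.05 = 0.058501.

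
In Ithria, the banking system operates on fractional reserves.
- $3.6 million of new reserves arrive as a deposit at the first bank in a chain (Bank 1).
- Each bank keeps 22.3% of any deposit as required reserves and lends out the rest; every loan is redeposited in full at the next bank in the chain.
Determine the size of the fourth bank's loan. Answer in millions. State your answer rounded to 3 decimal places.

Each bank lends a fraction (1 − rr) = 0.7770 of the deposit it receives, so Bank 4 receives 3.6·0.7770^3 and lends 3.6·0.7770^4 ≈ 1.3122 million.

$1.312 million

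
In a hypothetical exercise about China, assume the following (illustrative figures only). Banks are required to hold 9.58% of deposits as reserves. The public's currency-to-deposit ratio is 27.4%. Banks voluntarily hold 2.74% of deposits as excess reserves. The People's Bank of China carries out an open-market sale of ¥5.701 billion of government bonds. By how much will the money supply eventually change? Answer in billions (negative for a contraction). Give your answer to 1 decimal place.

-18.3 billion

The money multiplier is m = (1 + c) / (rr + e + c) = (1 + 0.274) / (0.0958 + 0.0274 + 0.274) ≈ 3.2075.
The sale removes 5.701 billion of base, so ΔM = m × ΔMB = 3.2075 × (−5.701) ≈ -18.286 billion.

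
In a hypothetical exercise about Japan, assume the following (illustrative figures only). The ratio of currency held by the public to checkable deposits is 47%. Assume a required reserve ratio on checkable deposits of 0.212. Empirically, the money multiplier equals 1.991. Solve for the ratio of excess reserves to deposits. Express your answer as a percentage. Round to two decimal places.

Using m = 1.991. Since m = (1 + c)/(c + rr + e), the denominator satisfies c + rr + e = (1 + c)/m = (1 + 0.47) / 1.991 ≈ 0.738322.
With c = 0.47 and rr = 0.212, the ratio of excess reserves to deposits is 0.738322 − 0.47 − 0.212 = 0.056322.

5.63%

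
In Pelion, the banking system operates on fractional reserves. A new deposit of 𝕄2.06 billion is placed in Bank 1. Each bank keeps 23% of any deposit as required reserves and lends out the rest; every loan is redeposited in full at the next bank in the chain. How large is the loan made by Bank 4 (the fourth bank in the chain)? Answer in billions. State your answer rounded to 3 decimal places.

𝕄0.724 billion

Each bank lends a fraction (1 − rr) = 0.7700 of the deposit it receives, so Bank 4 receives 2.06·0.7700^3 and lends 2.06·0.7700^4 ≈ 0.7242 billion.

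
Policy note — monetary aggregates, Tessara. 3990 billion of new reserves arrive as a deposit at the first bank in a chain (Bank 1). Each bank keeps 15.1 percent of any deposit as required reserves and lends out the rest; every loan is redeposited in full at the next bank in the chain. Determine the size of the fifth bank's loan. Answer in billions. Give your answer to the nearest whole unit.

Each bank lends a fraction (1 − rr) = 0.8490 of the deposit it receives, so Bank 5 receives 3990·0.8490^4 and lends 3990·0.8490^5 ≈ 1759.9946 billion.

1760 billion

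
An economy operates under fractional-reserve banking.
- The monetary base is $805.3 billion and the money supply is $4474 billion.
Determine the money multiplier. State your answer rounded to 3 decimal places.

The money multiplier is m = M / MB = 4474 / 805.3 ≈ 5.55569.

5.556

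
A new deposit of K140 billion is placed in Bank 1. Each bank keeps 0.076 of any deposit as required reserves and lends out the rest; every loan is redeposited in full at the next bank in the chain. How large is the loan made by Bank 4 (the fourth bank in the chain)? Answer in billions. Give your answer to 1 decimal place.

Each bank lends a fraction (1 − rr) = 0.9240 of the deposit it receives, so Bank 4 receives 140·0.9240^3 and lends 140·0.9240^4 ≈ 102.0507 billion.

K102.1 billion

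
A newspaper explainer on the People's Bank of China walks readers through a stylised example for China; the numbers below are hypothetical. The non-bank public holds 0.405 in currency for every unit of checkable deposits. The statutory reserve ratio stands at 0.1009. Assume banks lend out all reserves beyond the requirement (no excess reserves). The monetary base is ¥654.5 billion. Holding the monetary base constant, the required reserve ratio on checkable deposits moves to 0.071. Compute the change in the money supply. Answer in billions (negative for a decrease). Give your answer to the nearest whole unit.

Initially m₁ = (1 + 0.405) / (0.1009 + 0.405) ≈ 2.7772, so M₁ = 2.7772 × 654.5 = 1817.6774 billion.
After the change m₂ = (1 + 0.405) / (0.071 + 0.405) ≈ 2.9517, so M₂ = 2.9517 × 654.5 ≈ 1931.8877 billion.
ΔM = M₂ − M₁ = 1931.8877 − 1817.6774 = 114.2103 billion.

¥114 billion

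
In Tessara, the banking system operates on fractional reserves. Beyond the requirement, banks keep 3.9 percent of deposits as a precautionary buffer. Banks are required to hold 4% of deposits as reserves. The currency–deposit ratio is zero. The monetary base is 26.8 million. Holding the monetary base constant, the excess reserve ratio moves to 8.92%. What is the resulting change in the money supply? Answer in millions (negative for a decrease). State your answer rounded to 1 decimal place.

-131.8 million

Initially m₁ = 1 / (0.04 + 0.039) ≈ 12.6582, so M₁ = 12.6582 × 26.8 ≈ 339.2398 million.
After the change m₂ = 1 / (0.04 + 0.0892) ≈ 7.7399, so M₂ = 7.7399 × 26.8 ≈ 207.4293 million.
ΔM = M₂ − M₁ = 207.4293 − 339.2398 = -131.8105 million.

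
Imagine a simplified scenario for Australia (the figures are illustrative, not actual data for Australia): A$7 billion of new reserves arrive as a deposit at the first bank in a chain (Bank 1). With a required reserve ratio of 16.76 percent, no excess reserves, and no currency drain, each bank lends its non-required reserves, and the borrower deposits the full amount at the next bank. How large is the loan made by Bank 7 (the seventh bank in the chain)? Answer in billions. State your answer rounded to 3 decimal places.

Each bank lends a fraction (1 − rr) = 0.8324 of the deposit it receives, so Bank 7 receives 7·0.8324^6 and lends 7·0.8324^7 ≈ 1.9383 billion.

A$1.938 billion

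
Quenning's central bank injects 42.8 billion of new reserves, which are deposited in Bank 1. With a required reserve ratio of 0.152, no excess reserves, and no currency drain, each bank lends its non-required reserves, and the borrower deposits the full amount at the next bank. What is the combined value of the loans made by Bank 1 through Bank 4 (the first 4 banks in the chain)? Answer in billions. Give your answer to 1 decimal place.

115.3 billion

Bank i lends (1 − rr)^i of the original deposit: Bank 1 lends 42.8·0.8480 = 36.2944, Bank 2 lends 42.8·0.8480² ≈ 30.7777, and so on.
Summing a geometric series: total = 42.8·[0.8480·(1 − 0.8480^4) / (1 − 0.8480)] ≈ 115.3038 billion.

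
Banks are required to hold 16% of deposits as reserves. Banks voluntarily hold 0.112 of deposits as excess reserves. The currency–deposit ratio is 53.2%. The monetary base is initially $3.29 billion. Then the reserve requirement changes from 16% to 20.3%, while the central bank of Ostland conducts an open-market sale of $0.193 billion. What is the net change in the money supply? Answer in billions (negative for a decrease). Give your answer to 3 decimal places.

Before: m₁ = (1 + 0.532) / (0.16 + 0.112 + 0.532) ≈ 1.90547, MB₁ = 3.29, so M₁ = 1.90547 × 3.29 ≈ 6.269 billion.
After: m₂ = (1 + 0.532) / (0.203 + 0.112 + 0.532) ≈ 1.80874, MB₂ = 3.29 − 0.193 = 3.097, so M₂ = 1.80874 × 3.097 ≈ 5.6017 billion.
ΔM = M₂ − M₁ = 5.6017 − 6.269 = -0.6673 billion.

-0.667 billion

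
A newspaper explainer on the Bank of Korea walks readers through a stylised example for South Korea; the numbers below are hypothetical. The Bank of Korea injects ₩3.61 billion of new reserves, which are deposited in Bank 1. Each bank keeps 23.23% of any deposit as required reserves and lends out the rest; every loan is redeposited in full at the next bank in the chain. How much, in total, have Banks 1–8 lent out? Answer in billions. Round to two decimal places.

Bank i lends (1 − rr)^i of the original deposit: Bank 1 lends 3.61·0.7677 ≈ 2.7714, Bank 2 lends 3.61·0.7677² ≈ 2.1276, and so on.
Summing a geometric series: total = 3.61·[0.7677·(1 − 0.7677^8) / (1 − 0.7677)] ≈ 10.4908 billion.

₩10.49 billion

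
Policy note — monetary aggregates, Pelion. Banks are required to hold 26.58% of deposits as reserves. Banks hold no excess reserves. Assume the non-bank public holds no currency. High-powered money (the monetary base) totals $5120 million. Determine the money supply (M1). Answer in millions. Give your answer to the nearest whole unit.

With no currency drain or excess reserves, the money multiplier is m = 1/rr = 1/0.2658 ≈ 3.76223.
Money supply M = m × MB = 3.76223 × 5120 = 19262.6176 million.

$19263 million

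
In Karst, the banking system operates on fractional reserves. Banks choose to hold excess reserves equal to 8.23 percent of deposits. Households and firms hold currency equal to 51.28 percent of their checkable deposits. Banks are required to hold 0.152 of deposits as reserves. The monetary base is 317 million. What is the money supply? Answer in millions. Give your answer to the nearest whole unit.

642 million

The money multiplier is m = (1 + c) / (rr + e + c) = (1 + 0.5128) / (0.152 + 0.0823 + 0.5128) ≈ 2.0249.
So M = m × MB = 2.0249 × 317 = 641.8933 million.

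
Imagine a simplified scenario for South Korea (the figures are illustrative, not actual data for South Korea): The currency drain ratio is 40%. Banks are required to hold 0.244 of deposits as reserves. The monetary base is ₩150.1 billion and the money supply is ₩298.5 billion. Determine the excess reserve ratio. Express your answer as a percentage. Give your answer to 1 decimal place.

6.0%

Using m = M/MB = 298.5/150.1 ≈ 1.988674. Since m = (1 + c)/(c + rr + e), the denominator satisfies c + rr + e = (1 + c)/m = (1 + 0.4) / 1.988674 ≈ 0.703987.
With c = 0.4 and rr = 0.244, the excess reserve ratio is 0.703987 − 0.4 − 0.244 = 0.059987.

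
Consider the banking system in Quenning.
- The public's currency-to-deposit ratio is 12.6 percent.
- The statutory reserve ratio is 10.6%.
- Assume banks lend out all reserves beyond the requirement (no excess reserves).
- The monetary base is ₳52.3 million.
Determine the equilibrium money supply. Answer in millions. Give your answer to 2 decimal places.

The money multiplier is m = (1 + c) / (rr + c) = (1 + 0.126) / (0.106 + 0.126) ≈ 4.85345.
So M = m × MB = 4.85345 × 52.3 ≈ 253.8354 million.

₳253.84 million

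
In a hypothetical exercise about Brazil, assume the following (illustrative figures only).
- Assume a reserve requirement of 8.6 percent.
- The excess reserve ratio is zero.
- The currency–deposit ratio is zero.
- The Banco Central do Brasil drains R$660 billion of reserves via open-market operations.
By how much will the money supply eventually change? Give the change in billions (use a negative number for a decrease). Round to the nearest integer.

The simple money multiplier is m = 1/rr = 1/0.086 ≈ 11.6279.
An open-market sale reduces the monetary base by 660 billion, so ΔM = m × ΔMB = 11.6279 × (−660) = -7674.414 billion.

-7674 billion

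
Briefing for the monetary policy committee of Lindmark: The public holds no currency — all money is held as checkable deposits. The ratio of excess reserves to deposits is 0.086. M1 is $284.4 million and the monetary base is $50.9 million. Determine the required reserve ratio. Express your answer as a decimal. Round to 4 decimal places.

0.0930

Using m = M/MB = 284.4/50.9 ≈ 5.587426. Since m = (1 + c)/(c + rr + e), the denominator satisfies c + rr + e = (1 + c)/m = (1 + 0) / 5.587426 ≈ 0.178973.
With c = 0 and e = 0.086, the required reserve ratio is 0.178973 − 0 − 0.086 = 0.092973.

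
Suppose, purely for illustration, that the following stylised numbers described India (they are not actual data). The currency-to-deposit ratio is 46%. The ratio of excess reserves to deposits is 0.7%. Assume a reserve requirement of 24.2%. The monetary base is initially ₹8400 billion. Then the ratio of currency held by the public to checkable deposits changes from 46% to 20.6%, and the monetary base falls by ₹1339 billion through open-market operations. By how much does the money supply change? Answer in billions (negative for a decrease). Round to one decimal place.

Before: m₁ = (1 + 0.46) / (0.242 + 0.007 + 0.46) ≈ 2.059238, MB₁ = 8400, so M₁ = 2.059238 × 8400 = 17297.5992 billion.
After: m₂ = (1 + 0.206) / (0.242 + 0.007 + 0.206) ≈ 2.650549, MB₂ = 8400 − 1339 = 7061, so M₂ = 2.650549 × 7061 ≈ 18715.5265 billion.
ΔM = M₂ − M₁ = 18715.5265 − 17297.5992 = 1417.9273 billion.

₹1417.9 billion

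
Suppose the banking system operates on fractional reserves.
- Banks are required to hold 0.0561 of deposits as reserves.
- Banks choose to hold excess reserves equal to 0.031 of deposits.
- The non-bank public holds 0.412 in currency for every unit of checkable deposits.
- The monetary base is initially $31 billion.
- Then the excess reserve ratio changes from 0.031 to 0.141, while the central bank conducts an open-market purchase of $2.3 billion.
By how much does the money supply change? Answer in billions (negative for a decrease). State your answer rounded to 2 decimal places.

Before: m₁ = (1 + 0.412) / (0.0561 + 0.031 + 0.412) ≈ 2.82909, MB₁ = 31, so M₁ = 2.82909 × 31 ≈ 87.7018 billion.
After: m₂ = (1 + 0.412) / (0.0561 + 0.141 + 0.412) ≈ 2.31817, MB₂ = 31 + 2.3 = 33.3, so M₂ = 2.31817 × 33.3 ≈ 77.1951 billion.
ΔM = M₂ − M₁ = 77.1951 − 87.7018 = -10.5067 billion.

-10.51 billion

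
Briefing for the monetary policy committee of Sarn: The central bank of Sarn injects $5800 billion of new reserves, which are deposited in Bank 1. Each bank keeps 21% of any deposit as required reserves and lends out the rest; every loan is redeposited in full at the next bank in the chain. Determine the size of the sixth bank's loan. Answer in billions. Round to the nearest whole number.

$1410 billion

Each bank lends a fraction (1 − rr) = 0.7900 of the deposit it receives, so Bank 6 receives 5800·0.7900^5 and lends 5800·0.7900^6 ≈ 1409.9072 billion.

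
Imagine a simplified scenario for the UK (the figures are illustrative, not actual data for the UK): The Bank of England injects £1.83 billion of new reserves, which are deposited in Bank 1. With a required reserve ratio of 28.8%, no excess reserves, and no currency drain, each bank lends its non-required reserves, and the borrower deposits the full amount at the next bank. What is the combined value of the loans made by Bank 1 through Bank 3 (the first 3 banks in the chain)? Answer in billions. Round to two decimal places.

Bank i lends (1 − rr)^i of the original deposit: Bank 1 lends 1.83·0.7120 ≈ 1.3030, Bank 2 lends 1.83·0.7120² ≈ 0.9277, and so on.
Summing a geometric series: total = 1.83·[0.7120·(1 − 0.7120^3) / (1 − 0.7120)] ≈ 2.8912 billion.

£2.89 billion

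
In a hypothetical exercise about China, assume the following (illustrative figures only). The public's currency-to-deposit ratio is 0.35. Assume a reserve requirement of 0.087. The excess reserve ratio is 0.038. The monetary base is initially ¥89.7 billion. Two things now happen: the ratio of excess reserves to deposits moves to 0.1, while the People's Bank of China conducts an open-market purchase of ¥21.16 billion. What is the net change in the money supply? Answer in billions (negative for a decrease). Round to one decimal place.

¥23.8 billion

Before: m₁ = (1 + 0.35) / (0.087 + 0.038 + 0.35) ≈ 2.84211, MB₁ = 89.7, so M₁ = 2.84211 × 89.7 ≈ 254.9373 billion.
After: m₂ = (1 + 0.35) / (0.087 + 0.1 + 0.35) ≈ 2.51397, MB₂ = 89.7 + 21.16 = 110.86, so M₂ = 2.51397 × 110.86 ≈ 278.6987 billion.
ΔM = M₂ − M₁ = 278.6987 − 254.9373 = 23.7614 billion.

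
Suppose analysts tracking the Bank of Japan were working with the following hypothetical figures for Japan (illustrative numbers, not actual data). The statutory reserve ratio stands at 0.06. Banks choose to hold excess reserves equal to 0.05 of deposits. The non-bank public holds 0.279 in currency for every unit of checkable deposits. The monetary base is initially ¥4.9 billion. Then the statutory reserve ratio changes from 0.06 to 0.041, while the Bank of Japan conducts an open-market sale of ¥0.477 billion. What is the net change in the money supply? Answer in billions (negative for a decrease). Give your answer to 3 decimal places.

-0.822 billion

Before: m₁ = (1 + 0.279) / (0.06 + 0.05 + 0.279) ≈ 3.28792, MB₁ = 4.9, so M₁ = 3.28792 × 4.9 ≈ 16.1108 billion.
After: m₂ = (1 + 0.279) / (0.041 + 0.05 + 0.279) ≈ 3.45676, MB₂ = 4.9 − 0.477 = 4.423, so M₂ = 3.45676 × 4.423 ≈ 15.2892 billion.
ΔM = M₂ − M₁ = 15.2892 − 16.1108 = -0.8216 billion.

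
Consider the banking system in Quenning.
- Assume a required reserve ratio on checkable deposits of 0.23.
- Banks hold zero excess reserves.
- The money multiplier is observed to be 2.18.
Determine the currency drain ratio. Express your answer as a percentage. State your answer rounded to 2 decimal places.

Using m = 2.18. From m = (1 + c)/(c + rr + e), rearranging gives 1 + c = m·(c + rr + e), so c·(1 − m) = m·(rr + e) − 1.
Hence c = [m·(rr + e) − 1]/(1 − m) = [2.18 × (0.23 + 0) − 1] / (1 − 2.18) ≈ 0.422542.

42.25%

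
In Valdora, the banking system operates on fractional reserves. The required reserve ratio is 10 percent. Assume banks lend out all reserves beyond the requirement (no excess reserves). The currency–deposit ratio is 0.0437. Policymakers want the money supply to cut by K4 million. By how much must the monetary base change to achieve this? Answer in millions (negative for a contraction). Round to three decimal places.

-0.551 million

The money multiplier is m = (1 + c) / (rr + c) = (1 + 0.0437) / (0.1 + 0.0437) ≈ 7.26305.
ΔMB = ΔM / m = (−4) / 7.26305 ≈ -0.5507 million.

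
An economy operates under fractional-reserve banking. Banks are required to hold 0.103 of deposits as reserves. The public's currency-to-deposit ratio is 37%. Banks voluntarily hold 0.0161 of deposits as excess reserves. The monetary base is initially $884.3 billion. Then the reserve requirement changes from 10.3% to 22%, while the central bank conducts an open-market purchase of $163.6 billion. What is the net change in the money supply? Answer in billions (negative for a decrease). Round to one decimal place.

-108.4 billion

Before: m₁ = (1 + 0.37) / (0.103 + 0.0161 + 0.37) ≈ 2.801063, MB₁ = 884.3, so M₁ = 2.801063 × 884.3 ≈ 2476.98 billion.
After: m₂ = (1 + 0.37) / (0.22 + 0.0161 + 0.37) ≈ 2.260353, MB₂ = 884.3 + 163.6 = 1047.9, so M₂ = 2.260353 × 1047.9 ≈ 2368.6239 billion.
ΔM = M₂ − M₁ = 2368.6239 − 2476.98 = -108.3561 billion.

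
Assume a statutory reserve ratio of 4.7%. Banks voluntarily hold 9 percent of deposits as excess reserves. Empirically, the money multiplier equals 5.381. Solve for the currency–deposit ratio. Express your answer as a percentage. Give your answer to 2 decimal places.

6.00%

Using m = 5.381. From m = (1 + c)/(c + rr + e), rearranging gives 1 + c = m·(c + rr + e), so c·(1 − m) = m·(rr + e) − 1.
Hence c = [m·(rr + e) − 1]/(1 − m) = [5.381 × (0.047 + 0.09) − 1] / (1 − 5.381) ≈ 0.059987.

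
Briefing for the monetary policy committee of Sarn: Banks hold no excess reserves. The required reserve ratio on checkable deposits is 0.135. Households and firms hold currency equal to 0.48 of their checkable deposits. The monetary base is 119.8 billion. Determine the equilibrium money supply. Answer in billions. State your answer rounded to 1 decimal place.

288.3 billion

The money multiplier is m = (1 + c) / (rr + c) = (1 + 0.48) / (0.135 + 0.48) ≈ 2.40650.
So M = m × MB = 2.40650 × 119.8 = 288.2987 billion.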